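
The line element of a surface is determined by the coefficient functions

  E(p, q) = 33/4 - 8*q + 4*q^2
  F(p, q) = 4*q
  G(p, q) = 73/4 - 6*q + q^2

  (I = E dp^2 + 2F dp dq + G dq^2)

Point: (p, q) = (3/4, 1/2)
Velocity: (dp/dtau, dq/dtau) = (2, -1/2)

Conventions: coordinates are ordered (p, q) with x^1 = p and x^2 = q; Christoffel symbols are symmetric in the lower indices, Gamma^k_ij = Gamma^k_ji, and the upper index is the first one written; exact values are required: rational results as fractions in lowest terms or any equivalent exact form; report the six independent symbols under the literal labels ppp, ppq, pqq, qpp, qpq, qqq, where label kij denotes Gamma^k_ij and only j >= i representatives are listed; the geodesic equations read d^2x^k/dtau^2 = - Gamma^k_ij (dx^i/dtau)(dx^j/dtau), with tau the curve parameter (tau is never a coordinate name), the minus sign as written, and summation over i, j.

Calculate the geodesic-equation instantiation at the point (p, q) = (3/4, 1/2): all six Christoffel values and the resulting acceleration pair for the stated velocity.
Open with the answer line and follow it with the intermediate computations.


Answer: Gamma_ppp = -32/619, Gamma_ppq = -248/619, Gamma_pqq = 536/619, Gamma_qpp = 84/619, Gamma_qpq = 32/619, Gamma_qqq = -169/619; accelerations (d^2p/dtau^2, d^2q/dtau^2) = (-502/619, -919/2476)

E = 21/4, F = 2, G = 31/2 at the point
E_p = 0, E_q = -4, F_p = 0, F_q = 4, G_p = 0, G_q = -5
EG - F^2 = 619/8;  g^inv = (8/619) * [[31/2, -2], [-2, 21/4]]
first-kind symbols [ij,l] = (1/2)(d_i g_jl + d_j g_il - d_l g_ij): [pp,p] = E_p/2 = 0, [pp,q] = F_p - E_q/2 = 2, [pq,p] = E_q/2 = -2, [pq,q] = G_p/2 = 0, [qq,p] = F_q - G_p/2 = 4, [qq,q] = G_q/2 = -5/2
Gamma^p_ij = (G*[ij,p] - F*[ij,q])/(EG - F^2), Gamma^q_ij = (E*[ij,q] - F*[ij,p])/(EG - F^2)
Gamma_ppp = -32/619, Gamma_ppq = -248/619, Gamma_pqq = 536/619, Gamma_qpp = 84/619, Gamma_qpq = 32/619, Gamma_qqq = -169/619
d^2p/dtau^2 = -(Gamma_ppp*(2)^2 + 2*Gamma_ppq*(2)*(-1/2) + Gamma_pqq*(-1/2)^2) = -502/619
d^2q/dtau^2 = -(Gamma_qpp*(2)^2 + 2*Gamma_qpq*(2)*(-1/2) + Gamma_qqq*(-1/2)^2) = -919/2476


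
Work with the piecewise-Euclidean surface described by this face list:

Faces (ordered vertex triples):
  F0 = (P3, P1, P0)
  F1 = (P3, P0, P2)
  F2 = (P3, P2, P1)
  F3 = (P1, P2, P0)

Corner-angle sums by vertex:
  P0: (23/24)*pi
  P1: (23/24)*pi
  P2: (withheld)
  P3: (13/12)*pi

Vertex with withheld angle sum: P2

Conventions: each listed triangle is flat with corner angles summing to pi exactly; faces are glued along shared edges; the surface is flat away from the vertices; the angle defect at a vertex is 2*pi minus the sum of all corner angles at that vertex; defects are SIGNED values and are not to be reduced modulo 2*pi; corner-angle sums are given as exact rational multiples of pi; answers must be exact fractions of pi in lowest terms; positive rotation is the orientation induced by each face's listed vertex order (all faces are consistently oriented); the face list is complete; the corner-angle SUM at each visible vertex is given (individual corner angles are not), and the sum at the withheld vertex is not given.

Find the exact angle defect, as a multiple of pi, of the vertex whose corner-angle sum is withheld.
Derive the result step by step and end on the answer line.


V = 4, E = 6, F = 4; chi = V - E + F = 2
Gauss-Bonnet: total defect = 2*pi*chi = 4*pi; visible defects sum to 3*pi

Answer: defect(P2) = pi


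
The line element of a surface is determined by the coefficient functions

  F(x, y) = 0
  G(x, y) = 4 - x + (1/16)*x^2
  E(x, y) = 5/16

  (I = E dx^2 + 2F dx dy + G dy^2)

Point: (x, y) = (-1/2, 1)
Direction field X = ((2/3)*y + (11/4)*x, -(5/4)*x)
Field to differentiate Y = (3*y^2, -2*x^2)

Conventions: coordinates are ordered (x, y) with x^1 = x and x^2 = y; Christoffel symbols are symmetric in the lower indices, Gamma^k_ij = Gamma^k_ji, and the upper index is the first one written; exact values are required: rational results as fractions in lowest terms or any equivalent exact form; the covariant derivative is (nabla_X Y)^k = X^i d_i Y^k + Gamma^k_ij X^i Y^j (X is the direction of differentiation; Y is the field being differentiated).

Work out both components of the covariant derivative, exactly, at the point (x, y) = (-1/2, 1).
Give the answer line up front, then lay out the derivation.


Answer: (nabla_X Y)^x = 103/32, (nabla_X Y)^y = -685/408

E = 5/16, F = 0, G = 289/64 at the point
E_x = 0, E_y = 0, F_x = 0, F_y = 0, G_x = -17/16, G_y = 0
EG - F^2 = 1445/1024;  g^inv = (1024/1445) * [[289/64, 0], [0, 5/16]]
first-kind symbols [ij,l] = (1/2)(d_i g_jl + d_j g_il - d_l g_ij): [xx,x] = E_x/2 = 0, [xx,y] = F_x - E_y/2 = 0, [xy,x] = E_y/2 = 0, [xy,y] = G_x/2 = -17/32, [yy,x] = F_y - G_x/2 = 17/32, [yy,y] = G_y/2 = 0
Gamma^x_ij = (G*[ij,x] - F*[ij,y])/(EG - F^2), Gamma^y_ij = (E*[ij,y] - F*[ij,x])/(EG - F^2)
Gamma_xxx = 0, Gamma_xxy = 0, Gamma_xyy = 17/10, Gamma_yxx = 0, Gamma_yxy = -2/17, Gamma_yyy = 0
X = (-17/24, 5/8), Y = (3, -1/2) at the point


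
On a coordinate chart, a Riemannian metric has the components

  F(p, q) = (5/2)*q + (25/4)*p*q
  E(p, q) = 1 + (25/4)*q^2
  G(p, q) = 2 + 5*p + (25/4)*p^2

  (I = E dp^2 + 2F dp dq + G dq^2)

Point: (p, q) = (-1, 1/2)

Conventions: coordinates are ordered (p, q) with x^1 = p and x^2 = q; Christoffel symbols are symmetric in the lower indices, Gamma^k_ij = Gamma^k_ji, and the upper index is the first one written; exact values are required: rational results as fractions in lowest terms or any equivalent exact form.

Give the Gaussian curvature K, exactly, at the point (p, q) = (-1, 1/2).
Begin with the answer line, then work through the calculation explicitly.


Answer: K = -1600/5929

E = 41/16, F = -15/8, G = 13/4, EG - F^2 = 77/16 at the point
E_p = 0, E_q = 25/4, F_p = 25/8, F_q = -15/4, G_p = -15/2, G_q = 0
E_qq = 25/2, F_pq = 25/4, G_pp = 25/2
Evaluate Brioschi's two determinant matrices M1, M2 and divide by (EG - F^2)^2.
M1 = [[-E_qq/2 + F_pq - G_pp/2, E_p/2, F_p - E_q/2], [F_q - G_p/2, E, F], [G_q/2, F, G]] = [[-25/4, 0, 0], [0, 41/16, -15/8], [0, -15/8, 13/4]]; det M1 = -1925/64
M2 = [[0, E_q/2, G_p/2], [E_q/2, E, F], [G_p/2, F, G]] = [[0, 25/8, -15/4], [25/8, 41/16, -15/8], [-15/4, -15/8, 13/4]]; det M2 = -1525/64
det M1 - det M2 = -25/4; K = -25/4 / (77/16)^2 = -1600/5929


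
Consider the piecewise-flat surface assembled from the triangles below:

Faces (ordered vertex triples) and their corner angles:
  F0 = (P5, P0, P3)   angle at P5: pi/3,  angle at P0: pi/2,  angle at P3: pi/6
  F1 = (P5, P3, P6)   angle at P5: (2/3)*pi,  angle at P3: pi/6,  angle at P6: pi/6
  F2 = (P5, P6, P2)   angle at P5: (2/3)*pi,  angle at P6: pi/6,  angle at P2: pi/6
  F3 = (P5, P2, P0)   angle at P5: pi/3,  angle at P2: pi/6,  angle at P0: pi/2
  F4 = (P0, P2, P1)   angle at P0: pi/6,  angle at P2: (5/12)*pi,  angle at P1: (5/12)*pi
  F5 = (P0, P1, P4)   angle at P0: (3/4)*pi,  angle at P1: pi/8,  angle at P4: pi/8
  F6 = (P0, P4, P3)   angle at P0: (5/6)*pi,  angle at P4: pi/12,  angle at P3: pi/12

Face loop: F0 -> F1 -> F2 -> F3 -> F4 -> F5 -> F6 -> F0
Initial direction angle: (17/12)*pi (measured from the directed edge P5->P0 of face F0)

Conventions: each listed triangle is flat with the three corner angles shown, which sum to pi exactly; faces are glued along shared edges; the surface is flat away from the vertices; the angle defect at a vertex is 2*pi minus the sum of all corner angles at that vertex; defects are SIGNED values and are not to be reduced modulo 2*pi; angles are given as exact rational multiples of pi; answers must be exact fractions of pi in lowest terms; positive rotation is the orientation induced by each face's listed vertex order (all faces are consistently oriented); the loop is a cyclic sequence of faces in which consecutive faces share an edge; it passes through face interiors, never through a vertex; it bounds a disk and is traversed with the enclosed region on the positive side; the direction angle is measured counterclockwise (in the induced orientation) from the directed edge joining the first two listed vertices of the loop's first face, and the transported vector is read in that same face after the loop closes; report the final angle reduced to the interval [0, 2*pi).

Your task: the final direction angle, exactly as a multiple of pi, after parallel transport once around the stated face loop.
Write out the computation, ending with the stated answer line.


enclosed vertex P0: corner angles sum to (11/4)*pi, defect = 2*pi - (11/4)*pi = (-3/4)*pi
enclosed vertex P5: corner angles sum to 2*pi, defect = 2*pi - 2*pi = 0
transport around the loop rotates by the sum of enclosed defects; add to the initial angle mod 2*pi
final angle = (17/12)*pi - (3/4)*pi = (2/3)*pi (mod 2*pi)

Answer: final direction angle = (2/3)*pi


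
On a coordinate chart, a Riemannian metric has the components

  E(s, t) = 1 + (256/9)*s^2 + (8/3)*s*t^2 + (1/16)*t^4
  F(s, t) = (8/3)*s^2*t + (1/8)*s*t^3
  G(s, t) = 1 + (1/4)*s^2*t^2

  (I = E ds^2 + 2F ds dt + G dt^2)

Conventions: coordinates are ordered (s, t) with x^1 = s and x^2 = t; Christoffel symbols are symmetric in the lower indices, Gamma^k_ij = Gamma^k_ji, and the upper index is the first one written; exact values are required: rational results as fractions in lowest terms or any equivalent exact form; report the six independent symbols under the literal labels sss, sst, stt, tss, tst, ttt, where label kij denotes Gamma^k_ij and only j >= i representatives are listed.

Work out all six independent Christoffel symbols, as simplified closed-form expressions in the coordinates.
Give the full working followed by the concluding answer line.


E = 1 + (256/9)*s^2 + (8/3)*s*t^2 + (1/16)*t^4; F = (8/3)*s^2*t + (1/8)*s*t^3; G = 1 + (1/4)*s^2*t^2
Gamma^k_ij = (1/2) g^{kl} (d_i g_jl + d_j g_il - d_l g_ij), with g^inv = (1/(EG-F^2)) [[G, -F], [-F, E]]
first partials: E_s = (512/9)*s + (8/3)*t^2, E_t = (16/3)*s*t + (1/4)*t^3, F_s = (16/3)*s*t + (1/8)*t^3, F_t = (8/3)*s^2 + (3/8)*s*t^2, G_s = (1/2)*s*t^2, G_t = (1/2)*s^2*t
D = EG - F^2 = 1 + (256/9)*s^2 + (8/3)*s*t^2 + (1/16)*t^4 + (1/4)*s^2*t^2
expanded: Gamma^s_ss = (G E_s - 2F F_s + F E_t)/(2D), Gamma^s_st = (G E_t - F G_s)/(2D), Gamma^s_tt = (2G F_t - G G_s - F G_t)/(2D), Gamma^t_ss = (2E F_s - E E_t - F E_s)/(2D), Gamma^t_st = (E G_s - F E_t)/(2D), Gamma^t_tt = (E G_t - 2F F_t + F G_s)/(2D); substitute and cancel common factors

Answer: Gamma_sss = (4096*s + 192*t^2)/(36*s^2*t^2 + 4096*s^2 + 384*s*t^2 + 9*t^4 + 144), Gamma_sst = (384*s*t + 18*t^3)/(36*s^2*t^2 + 4096*s^2 + 384*s*t^2 + 9*t^4 + 144), Gamma_stt = (384*s^2 + 18*s*t^2)/(36*s^2*t^2 + 4096*s^2 + 384*s*t^2 + 9*t^4 + 144), Gamma_tss = 384*s*t/(36*s^2*t^2 + 4096*s^2 + 384*s*t^2 + 9*t^4 + 144), Gamma_tst = 36*s*t^2/(36*s^2*t^2 + 4096*s^2 + 384*s*t^2 + 9*t^4 + 144), Gamma_ttt = 36*s^2*t/(36*s^2*t^2 + 4096*s^2 + 384*s*t^2 + 9*t^4 + 144)


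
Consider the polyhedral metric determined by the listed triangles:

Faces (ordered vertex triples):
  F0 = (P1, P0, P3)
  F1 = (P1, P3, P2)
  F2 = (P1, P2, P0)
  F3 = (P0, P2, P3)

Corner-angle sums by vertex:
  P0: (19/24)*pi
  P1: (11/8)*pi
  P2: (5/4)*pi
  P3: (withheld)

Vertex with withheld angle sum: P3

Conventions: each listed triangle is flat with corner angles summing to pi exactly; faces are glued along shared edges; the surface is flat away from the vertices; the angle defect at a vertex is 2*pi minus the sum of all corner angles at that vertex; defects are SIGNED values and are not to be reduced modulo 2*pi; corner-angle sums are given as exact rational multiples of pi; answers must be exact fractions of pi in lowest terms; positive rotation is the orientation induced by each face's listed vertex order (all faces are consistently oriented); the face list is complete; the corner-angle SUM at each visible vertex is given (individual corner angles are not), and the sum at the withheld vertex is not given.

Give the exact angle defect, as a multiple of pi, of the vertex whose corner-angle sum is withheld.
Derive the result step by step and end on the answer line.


V = 4, E = 6, F = 4; chi = V - E + F = 2
Gauss-Bonnet: total defect = 2*pi*chi = 4*pi; visible defects sum to (31/12)*pi

Answer: defect(P3) = (17/12)*pi


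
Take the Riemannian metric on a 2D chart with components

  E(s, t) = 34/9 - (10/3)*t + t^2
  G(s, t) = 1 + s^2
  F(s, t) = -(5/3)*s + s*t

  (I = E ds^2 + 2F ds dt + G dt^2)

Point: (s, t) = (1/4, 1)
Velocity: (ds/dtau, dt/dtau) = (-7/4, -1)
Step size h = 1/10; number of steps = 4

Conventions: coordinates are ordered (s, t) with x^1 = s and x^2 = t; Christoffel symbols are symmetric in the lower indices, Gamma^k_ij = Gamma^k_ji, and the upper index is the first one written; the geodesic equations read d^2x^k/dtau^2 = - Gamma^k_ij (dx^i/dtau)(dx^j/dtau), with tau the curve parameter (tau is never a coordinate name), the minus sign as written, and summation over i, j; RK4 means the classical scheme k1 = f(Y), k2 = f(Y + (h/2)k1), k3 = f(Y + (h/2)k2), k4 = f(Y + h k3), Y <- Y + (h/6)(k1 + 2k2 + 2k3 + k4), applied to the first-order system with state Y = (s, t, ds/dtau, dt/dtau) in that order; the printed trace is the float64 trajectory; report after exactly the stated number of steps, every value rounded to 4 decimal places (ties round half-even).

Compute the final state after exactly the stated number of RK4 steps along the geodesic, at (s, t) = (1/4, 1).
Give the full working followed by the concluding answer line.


f(Y) = (ds/dtau, dt/dtau, -Gamma^s_ij Y'^i Y'^j, -Gamma^t_ij Y'^i Y'^j) with the Gammas evaluated at the stage position; h = 0.100000; intermediate values shown to 6 dp
step 0: s = 0.2500, t = 1.0000, ds/dtau = -1.7500, dt/dtau = -1.0000
step 1:
  k1: at (s, t) = (0.250000, 1.000000), (ds/dtau, dt/dtau) = (-1.750000, -1.000000); Gamma_sss = 0.000000, Gamma_sst = -0.442396, Gamma_stt = 0.000000, Gamma_tss = 0.000000, Gamma_tst = 0.165899, Gamma_ttt = 0.000000; k1 = (-1.750000, -1.000000, 1.548387, -0.580645)
  k2: at (s, t) = (0.162500, 0.950000), (ds/dtau, dt/dtau) = (-1.672581, -1.029032); Gamma_sss = 0.000000, Gamma_sst = -0.465363, Gamma_stt = 0.000000, Gamma_tss = 0.000000, Gamma_tst = 0.105518, Gamma_ttt = 0.000000; k2 = (-1.672581, -1.029032, 1.601908, -0.363223)
  k3: at (s, t) = (0.166371, 0.948548), (ds/dtau, dt/dtau) = (-1.669905, -1.018161); Gamma_sss = 0.000000, Gamma_sst = -0.465291, Gamma_stt = 0.000000, Gamma_tss = 0.000000, Gamma_tst = 0.107797, Gamma_ttt = 0.000000; k3 = (-1.669905, -1.018161, 1.582207, -0.366560)
  k4: at (s, t) = (0.083010, 0.898184), (ds/dtau, dt/dtau) = (-1.591779, -1.036656); Gamma_sss = 0.000000, Gamma_sst = -0.481067, Gamma_stt = 0.000000, Gamma_tss = 0.000000, Gamma_tst = 0.051964, Gamma_ttt = 0.000000; k4 = (-1.591779, -1.036656, 1.587642, -0.171493)
  Y <- Y + (h/6)(k1 + 2k2 + 2k3 + k4): s = 0.0829, t = 0.8978, ds/dtau = -1.5916, dt/dtau = -1.0369
step 2:
  k1: at (s, t) = (0.082888, 0.897816), (ds/dtau, dt/dtau) = (-1.591596, -1.036862); Gamma_sss = 0.000000, Gamma_sst = -0.481133, Gamma_stt = 0.000000, Gamma_tss = 0.000000, Gamma_tst = 0.051869, Gamma_ttt = 0.000000; k1 = (-1.591596, -1.036862, 1.587992, -0.171197)
  k2: at (s, t) = (0.003308, 0.845973), (ds/dtau, dt/dtau) = (-1.512196, -1.045422); Gamma_sss = 0.000000, Gamma_sst = -0.490391, Gamma_stt = 0.000000, Gamma_tss = 0.000000, Gamma_tst = 0.001976, Gamma_ttt = 0.000000; k2 = (-1.512196, -1.045422, 1.550502, -0.006249)
  k3: at (s, t) = (0.007278, 0.845545), (ds/dtau, dt/dtau) = (-1.514071, -1.037174); Gamma_sss = 0.000000, Gamma_sst = -0.490429, Gamma_stt = 0.000000, Gamma_tss = 0.000000, Gamma_tst = 0.004347, Gamma_ttt = 0.000000; k3 = (-1.514071, -1.037174, 1.540294, -0.013652)
  k4: at (s, t) = (-0.068520, 0.794099), (ds/dtau, dt/dtau) = (-1.437566, -1.038227); Gamma_sss = 0.000000, Gamma_sst = -0.494073, Gamma_stt = 0.000000, Gamma_tss = 0.000000, Gamma_tst = -0.038798, Gamma_ttt = 0.000000; k4 = (-1.437566, -1.038227, 1.474829, 0.115813)
  Y <- Y + (h/6)(k1 + 2k2 + 2k3 + k4): s = -0.0685, t = 0.7938, ds/dtau = -1.4375, dt/dtau = -1.0384
step 3:
  k1: at (s, t) = (-0.068474, 0.793811), (ds/dtau, dt/dtau) = (-1.437522, -1.038448); Gamma_sss = 0.000000, Gamma_sst = -0.494097, Gamma_stt = 0.000000, Gamma_tss = 0.000000, Gamma_tst = -0.038761, Gamma_ttt = 0.000000; k1 = (-1.437522, -1.038448, 1.475170, 0.115725)
  k2: at (s, t) = (-0.140350, 0.741889), (ds/dtau, dt/dtau) = (-1.363764, -1.032662); Gamma_sss = 0.000000, Gamma_sst = -0.493238, Gamma_stt = 0.000000, Gamma_tss = 0.000000, Gamma_tst = -0.074857, Gamma_ttt = 0.000000; k2 = (-1.363764, -1.032662, 1.389261, 0.210843)
  k3: at (s, t) = (-0.136662, 0.742178), (ds/dtau, dt/dtau) = (-1.368059, -1.027906); Gamma_sss = 0.000000, Gamma_sst = -0.493493, Gamma_stt = 0.000000, Gamma_tss = 0.000000, Gamma_tst = -0.072951, Gamma_ttt = 0.000000; k3 = (-1.368059, -1.027906, 1.387936, 0.205171)
  k4: at (s, t) = (-0.205280, 0.691021), (ds/dtau, dt/dtau) = (-1.298728, -1.017931); Gamma_sss = 0.000000, Gamma_sst = -0.489285, Gamma_stt = 0.000000, Gamma_tss = 0.000000, Gamma_tst = -0.102948, Gamma_ttt = 0.000000; k4 = (-1.298728, -1.017931, 1.293685, 0.272197)
  Y <- Y + (h/6)(k1 + 2k2 + 2k3 + k4): s = -0.2051, t = 0.6909, ds/dtau = -1.2988, dt/dtau = -1.0181
step 4:
  k1: at (s, t) = (-0.205139, 0.690853), (ds/dtau, dt/dtau) = (-1.298801, -1.018116); Gamma_sss = 0.000000, Gamma_sst = -0.489303, Gamma_stt = 0.000000, Gamma_tss = 0.000000, Gamma_tst = -0.102863, Gamma_ttt = 0.000000; k1 = (-1.298801, -1.018116, 1.294039, 0.272037)
  k2: at (s, t) = (-0.270079, 0.639947), (ds/dtau, dt/dtau) = (-1.234099, -1.004514); Gamma_sss = 0.000000, Gamma_sst = -0.482686, Gamma_stt = 0.000000, Gamma_tss = 0.000000, Gamma_tst = -0.126971, Gamma_ttt = 0.000000; k2 = (-1.234099, -1.004514, 1.196743, 0.314804)
  k3: at (s, t) = (-0.266844, 0.640627), (ds/dtau, dt/dtau) = (-1.238964, -1.002375); Gamma_sss = 0.000000, Gamma_sst = -0.483078, Gamma_stt = 0.000000, Gamma_tss = 0.000000, Gamma_tst = -0.125635, Gamma_ttt = 0.000000; k3 = (-1.238964, -1.002375, 1.199876, 0.312054)
  k4: at (s, t) = (-0.329035, 0.590615), (ds/dtau, dt/dtau) = (-1.178814, -0.986910); Gamma_sss = 0.000000, Gamma_sst = -0.474837, Gamma_stt = 0.000000, Gamma_tss = 0.000000, Gamma_tst = -0.145196, Gamma_ttt = 0.000000; k4 = (-1.178814, -0.986910, 1.104834, 0.337837)
  Y <- Y + (h/6)(k1 + 2k2 + 2k3 + k4): s = -0.3289, t = 0.5905, ds/dtau = -1.1789, dt/dtau = -0.9871

Answer: s = -0.3289, t = 0.5905, ds/dtau = -1.1789, dt/dtau = -0.9871


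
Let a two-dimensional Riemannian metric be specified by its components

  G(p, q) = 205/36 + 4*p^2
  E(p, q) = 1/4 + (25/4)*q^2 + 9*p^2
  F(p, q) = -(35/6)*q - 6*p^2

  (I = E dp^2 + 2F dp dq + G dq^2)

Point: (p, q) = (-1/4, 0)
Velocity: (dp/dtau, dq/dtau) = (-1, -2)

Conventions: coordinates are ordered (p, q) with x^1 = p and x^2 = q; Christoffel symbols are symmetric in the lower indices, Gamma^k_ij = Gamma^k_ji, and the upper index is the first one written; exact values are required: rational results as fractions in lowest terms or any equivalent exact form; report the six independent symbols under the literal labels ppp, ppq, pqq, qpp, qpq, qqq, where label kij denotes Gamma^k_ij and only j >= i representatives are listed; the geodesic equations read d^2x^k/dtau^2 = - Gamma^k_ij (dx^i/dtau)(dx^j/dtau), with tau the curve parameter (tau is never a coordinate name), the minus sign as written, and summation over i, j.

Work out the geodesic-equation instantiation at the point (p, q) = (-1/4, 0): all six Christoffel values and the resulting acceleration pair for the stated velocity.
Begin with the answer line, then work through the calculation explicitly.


Answer: Gamma_ppp = -7056/2701, Gamma_ppq = -216/2701, Gamma_pqq = -49648/8103, Gamma_qpp = 918/2701, Gamma_qpq = -468/2701, Gamma_qqq = -1044/2701; accelerations (d^2p/dtau^2, d^2q/dtau^2) = (222352/8103, 5130/2701)

E = 13/16, F = -3/8, G = 107/18 at the point
E_p = -9/2, E_q = 0, F_p = 3, F_q = -35/6, G_p = -2, G_q = 0
EG - F^2 = 2701/576;  g^inv = (576/2701) * [[107/18, 3/8], [3/8, 13/16]]
first-kind symbols [ij,l] = (1/2)(d_i g_jl + d_j g_il - d_l g_ij): [pp,p] = E_p/2 = -9/4, [pp,q] = F_p - E_q/2 = 3, [pq,p] = E_q/2 = 0, [pq,q] = G_p/2 = -1, [qq,p] = F_q - G_p/2 = -29/6, [qq,q] = G_q/2 = 0
Gamma^p_ij = (G*[ij,p] - F*[ij,q])/(EG - F^2), Gamma^q_ij = (E*[ij,q] - F*[ij,p])/(EG - F^2)
Gamma_ppp = -7056/2701, Gamma_ppq = -216/2701, Gamma_pqq = -49648/8103, Gamma_qpp = 918/2701, Gamma_qpq = -468/2701, Gamma_qqq = -1044/2701
d^2p/dtau^2 = -(Gamma_ppp*(-1)^2 + 2*Gamma_ppq*(-1)*(-2) + Gamma_pqq*(-2)^2) = 222352/8103
d^2q/dtau^2 = -(Gamma_qpp*(-1)^2 + 2*Gamma_qpq*(-1)*(-2) + Gamma_qqq*(-2)^2) = 5130/2701


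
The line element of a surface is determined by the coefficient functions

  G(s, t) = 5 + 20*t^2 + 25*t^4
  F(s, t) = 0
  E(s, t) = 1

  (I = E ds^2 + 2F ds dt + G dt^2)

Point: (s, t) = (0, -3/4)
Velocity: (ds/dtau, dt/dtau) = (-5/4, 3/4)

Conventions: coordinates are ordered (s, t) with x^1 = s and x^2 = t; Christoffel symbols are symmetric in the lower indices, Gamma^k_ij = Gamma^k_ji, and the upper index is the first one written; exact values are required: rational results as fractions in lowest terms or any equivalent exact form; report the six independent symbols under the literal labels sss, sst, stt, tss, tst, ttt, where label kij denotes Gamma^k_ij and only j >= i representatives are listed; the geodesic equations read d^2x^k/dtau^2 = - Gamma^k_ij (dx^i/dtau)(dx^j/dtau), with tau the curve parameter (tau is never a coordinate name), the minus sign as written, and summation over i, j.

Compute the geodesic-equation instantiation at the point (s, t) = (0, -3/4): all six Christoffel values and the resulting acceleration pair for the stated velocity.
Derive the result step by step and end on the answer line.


E = 1, F = 0, G = 6185/256 at the point
E_s = 0, E_t = 0, F_s = 0, F_t = 0, G_s = 0, G_t = -1155/16
EG - F^2 = 6185/256;  g^inv = (256/6185) * [[6185/256, 0], [0, 1]]
first-kind symbols [ij,l] = (1/2)(d_i g_jl + d_j g_il - d_l g_ij): [ss,s] = E_s/2 = 0, [ss,t] = F_s - E_t/2 = 0, [st,s] = E_t/2 = 0, [st,t] = G_s/2 = 0, [tt,s] = F_t - G_s/2 = 0, [tt,t] = G_t/2 = -1155/32
Gamma^s_ij = (G*[ij,s] - F*[ij,t])/(EG - F^2), Gamma^t_ij = (E*[ij,t] - F*[ij,s])/(EG - F^2)
Gamma_sss = 0, Gamma_sst = 0, Gamma_stt = 0, Gamma_tss = 0, Gamma_tst = 0, Gamma_ttt = -1848/1237
d^2s/dtau^2 = -(Gamma_sss*(-5/4)^2 + 2*Gamma_sst*(-5/4)*(3/4) + Gamma_stt*(3/4)^2) = 0
d^2t/dtau^2 = -(Gamma_tss*(-5/4)^2 + 2*Gamma_tst*(-5/4)*(3/4) + Gamma_ttt*(3/4)^2) = 2079/2474

Answer: Gamma_sss = 0, Gamma_sst = 0, Gamma_stt = 0, Gamma_tss = 0, Gamma_tst = 0, Gamma_ttt = -1848/1237; accelerations (d^2s/dtau^2, d^2t/dtau^2) = (0, 2079/2474)


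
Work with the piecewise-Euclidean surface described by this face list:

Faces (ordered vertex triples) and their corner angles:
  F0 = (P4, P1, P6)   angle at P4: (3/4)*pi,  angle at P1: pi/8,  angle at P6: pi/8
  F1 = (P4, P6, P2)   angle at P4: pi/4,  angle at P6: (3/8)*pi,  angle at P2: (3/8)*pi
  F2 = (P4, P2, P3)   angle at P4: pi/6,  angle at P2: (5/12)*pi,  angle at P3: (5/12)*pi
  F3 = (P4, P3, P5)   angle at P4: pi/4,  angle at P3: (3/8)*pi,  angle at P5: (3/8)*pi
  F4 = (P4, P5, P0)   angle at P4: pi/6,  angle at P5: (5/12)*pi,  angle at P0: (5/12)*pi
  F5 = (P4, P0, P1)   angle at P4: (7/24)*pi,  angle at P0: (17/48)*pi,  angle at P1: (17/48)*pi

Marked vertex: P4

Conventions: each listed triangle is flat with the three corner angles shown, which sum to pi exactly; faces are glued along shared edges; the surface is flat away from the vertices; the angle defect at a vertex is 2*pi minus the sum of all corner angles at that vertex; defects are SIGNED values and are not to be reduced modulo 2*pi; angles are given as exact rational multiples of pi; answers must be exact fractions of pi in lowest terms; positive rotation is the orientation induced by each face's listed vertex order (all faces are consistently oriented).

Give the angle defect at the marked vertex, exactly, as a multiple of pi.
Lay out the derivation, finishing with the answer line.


Sum of corner angles at P4: (15/8)*pi
defect = 2*pi - (15/8)*pi

Answer: defect(P4) = pi/8


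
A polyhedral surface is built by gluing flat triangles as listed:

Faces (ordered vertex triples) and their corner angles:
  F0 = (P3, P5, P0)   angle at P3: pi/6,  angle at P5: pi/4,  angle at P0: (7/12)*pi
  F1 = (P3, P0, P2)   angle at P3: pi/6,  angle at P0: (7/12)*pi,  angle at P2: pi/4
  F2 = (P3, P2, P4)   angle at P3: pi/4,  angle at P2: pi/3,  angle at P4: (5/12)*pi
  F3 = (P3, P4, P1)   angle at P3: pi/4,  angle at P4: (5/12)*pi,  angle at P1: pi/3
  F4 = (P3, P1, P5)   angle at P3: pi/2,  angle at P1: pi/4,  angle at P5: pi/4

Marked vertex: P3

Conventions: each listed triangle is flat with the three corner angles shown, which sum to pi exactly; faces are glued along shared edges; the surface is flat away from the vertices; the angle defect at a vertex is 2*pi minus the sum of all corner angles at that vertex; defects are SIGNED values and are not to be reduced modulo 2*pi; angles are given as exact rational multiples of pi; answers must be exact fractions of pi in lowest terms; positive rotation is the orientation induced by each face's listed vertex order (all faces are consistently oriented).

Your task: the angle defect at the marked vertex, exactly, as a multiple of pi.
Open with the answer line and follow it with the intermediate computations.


Answer: defect(P3) = (2/3)*pi

Sum of corner angles at P3: (4/3)*pi
defect = 2*pi - (4/3)*pi


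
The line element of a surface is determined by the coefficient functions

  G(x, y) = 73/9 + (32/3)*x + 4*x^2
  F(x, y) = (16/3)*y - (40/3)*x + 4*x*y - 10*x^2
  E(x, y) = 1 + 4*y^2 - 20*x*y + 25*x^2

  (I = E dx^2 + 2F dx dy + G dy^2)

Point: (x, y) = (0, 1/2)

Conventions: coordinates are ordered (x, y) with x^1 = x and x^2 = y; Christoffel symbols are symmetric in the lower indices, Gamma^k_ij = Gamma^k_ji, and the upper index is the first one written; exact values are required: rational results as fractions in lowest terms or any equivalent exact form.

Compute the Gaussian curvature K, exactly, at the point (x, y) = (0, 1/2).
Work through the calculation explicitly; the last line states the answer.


E = 2, F = 8/3, G = 73/9, EG - F^2 = 82/9 at the point
E_x = -10, E_y = 4, F_x = -34/3, F_y = 16/3, G_x = 32/3, G_y = 0
E_yy = 8, F_xy = 4, G_xx = 8
Apply the Brioschi formula K = (det M1 - det M2)/(EG - F^2)^2 over the derivative matrices of E, F, G.
M1 = [[-E_yy/2 + F_xy - G_xx/2, E_x/2, F_x - E_y/2], [F_y - G_x/2, E, F], [G_y/2, F, G]] = [[-4, -5, -40/3], [0, 2, 8/3], [0, 8/3, 73/9]]; det M1 = -328/9
M2 = [[0, E_y/2, G_x/2], [E_y/2, E, F], [G_x/2, F, G]] = [[0, 2, 16/3], [2, 2, 8/3], [16/3, 8/3, 73/9]]; det M2 = -292/9
det M1 - det M2 = -4; K = -4 / (82/9)^2 = -81/1681

Answer: K = -81/1681


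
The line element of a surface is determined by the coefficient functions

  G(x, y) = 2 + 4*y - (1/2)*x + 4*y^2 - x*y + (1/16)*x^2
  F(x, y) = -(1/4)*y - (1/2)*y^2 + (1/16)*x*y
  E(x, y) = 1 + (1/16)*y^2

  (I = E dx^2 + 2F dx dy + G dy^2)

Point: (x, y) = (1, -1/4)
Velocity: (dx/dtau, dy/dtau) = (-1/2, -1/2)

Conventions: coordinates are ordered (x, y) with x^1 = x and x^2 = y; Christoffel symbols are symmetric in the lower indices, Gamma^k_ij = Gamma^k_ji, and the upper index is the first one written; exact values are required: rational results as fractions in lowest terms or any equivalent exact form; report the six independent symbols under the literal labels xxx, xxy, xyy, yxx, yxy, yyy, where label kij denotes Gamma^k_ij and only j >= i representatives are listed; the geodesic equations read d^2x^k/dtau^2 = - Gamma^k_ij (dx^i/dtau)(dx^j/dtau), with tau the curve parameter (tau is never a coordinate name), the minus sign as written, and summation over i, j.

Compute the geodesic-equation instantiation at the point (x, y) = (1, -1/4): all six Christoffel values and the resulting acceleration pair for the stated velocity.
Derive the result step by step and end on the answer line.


E = 257/256, F = 1/64, G = 17/16 at the point
E_x = 0, E_y = -1/32, F_x = -1/64, F_y = 1/16, G_x = -1/8, G_y = 1
EG - F^2 = 273/256;  g^inv = (256/273) * [[17/16, -1/64], [-1/64, 257/256]]
first-kind symbols [ij,l] = (1/2)(d_i g_jl + d_j g_il - d_l g_ij): [xx,x] = E_x/2 = 0, [xx,y] = F_x - E_y/2 = 0, [xy,x] = E_y/2 = -1/64, [xy,y] = G_x/2 = -1/16, [yy,x] = F_y - G_x/2 = 1/8, [yy,y] = G_y/2 = 1/2
Gamma^x_ij = (G*[ij,x] - F*[ij,y])/(EG - F^2), Gamma^y_ij = (E*[ij,y] - F*[ij,x])/(EG - F^2)
Gamma_xxx = 0, Gamma_xxy = -4/273, Gamma_xyy = 32/273, Gamma_yxx = 0, Gamma_yxy = -16/273, Gamma_yyy = 128/273
d^2x/dtau^2 = -(Gamma_xxx*(-1/2)^2 + 2*Gamma_xxy*(-1/2)*(-1/2) + Gamma_xyy*(-1/2)^2) = -2/91
d^2y/dtau^2 = -(Gamma_yxx*(-1/2)^2 + 2*Gamma_yxy*(-1/2)*(-1/2) + Gamma_yyy*(-1/2)^2) = -8/91

Answer: Gamma_xxx = 0, Gamma_xxy = -4/273, Gamma_xyy = 32/273, Gamma_yxx = 0, Gamma_yxy = -16/273, Gamma_yyy = 128/273; accelerations (d^2x/dtau^2, d^2y/dtau^2) = (-2/91, -8/91)


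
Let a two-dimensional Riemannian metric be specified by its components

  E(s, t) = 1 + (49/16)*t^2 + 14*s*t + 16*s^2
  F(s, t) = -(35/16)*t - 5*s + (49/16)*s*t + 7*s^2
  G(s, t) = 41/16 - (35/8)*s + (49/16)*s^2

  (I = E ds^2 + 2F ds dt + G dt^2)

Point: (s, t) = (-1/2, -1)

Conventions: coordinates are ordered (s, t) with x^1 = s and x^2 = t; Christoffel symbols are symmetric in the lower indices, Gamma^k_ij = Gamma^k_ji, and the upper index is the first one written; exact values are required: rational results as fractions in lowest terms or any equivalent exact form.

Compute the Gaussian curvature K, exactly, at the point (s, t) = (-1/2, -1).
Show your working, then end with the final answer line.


E = 241/16, F = 255/32, G = 353/64, EG - F^2 = 1253/64 at the point
E_s = -30, E_t = -105/8, F_s = -241/16, F_t = -119/32, G_s = -119/16, G_t = 0
E_tt = 49/8, F_st = 49/16, G_ss = 49/8
Compute both Brioschi determinants and normalise by (EG - F^2)^2.
M1 = [[-E_tt/2 + F_st - G_ss/2, E_s/2, F_s - E_t/2], [F_t - G_s/2, E, F], [G_t/2, F, G]] = [[-49/16, -15, -17/2], [0, 241/16, 255/32], [0, 255/32, 353/64]]; det M1 = -61397/1024
M2 = [[0, E_t/2, G_s/2], [E_t/2, E, F], [G_s/2, F, G]] = [[0, -105/16, -119/32], [-105/16, 241/16, 255/32], [-119/32, 255/32, 353/64]]; det M2 = -58261/1024
det M1 - det M2 = -49/16; K = -49/16 / (1253/64)^2 = -256/32041

Answer: K = -256/32041


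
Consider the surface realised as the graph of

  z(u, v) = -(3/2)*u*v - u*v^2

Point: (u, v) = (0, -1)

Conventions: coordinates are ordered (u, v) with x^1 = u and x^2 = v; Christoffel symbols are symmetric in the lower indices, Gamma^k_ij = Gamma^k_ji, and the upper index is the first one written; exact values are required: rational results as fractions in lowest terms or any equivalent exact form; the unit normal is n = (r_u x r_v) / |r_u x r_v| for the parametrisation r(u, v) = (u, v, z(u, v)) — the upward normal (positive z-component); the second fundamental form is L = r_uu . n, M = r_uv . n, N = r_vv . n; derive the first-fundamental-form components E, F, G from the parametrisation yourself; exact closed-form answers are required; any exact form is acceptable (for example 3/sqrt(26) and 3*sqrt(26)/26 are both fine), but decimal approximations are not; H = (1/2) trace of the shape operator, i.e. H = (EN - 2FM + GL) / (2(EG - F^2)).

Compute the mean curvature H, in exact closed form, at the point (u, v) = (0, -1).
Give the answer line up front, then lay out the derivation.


Answer: H = 0

z_u = 1/2, z_v = 0, z_uu = 0, z_uv = 1/2, z_vv = 0
E = 5/4, F = 0, G = 1; answer radicand W^2 = 5/4
unnormalised second-form numerators: l = 0, m = 1/2, n = 0; L = l/sqrt(5/4), and similarly M = m/sqrt(W^2), N = n/sqrt(W^2)
H = (E*n - 2*F*m + G*l) / (2*(EG - F^2)*sqrt(W^2)); E*n - 2*F*m + G*l = 0, EG - F^2 = 5/4, so H = (0)/sqrt(5/4)


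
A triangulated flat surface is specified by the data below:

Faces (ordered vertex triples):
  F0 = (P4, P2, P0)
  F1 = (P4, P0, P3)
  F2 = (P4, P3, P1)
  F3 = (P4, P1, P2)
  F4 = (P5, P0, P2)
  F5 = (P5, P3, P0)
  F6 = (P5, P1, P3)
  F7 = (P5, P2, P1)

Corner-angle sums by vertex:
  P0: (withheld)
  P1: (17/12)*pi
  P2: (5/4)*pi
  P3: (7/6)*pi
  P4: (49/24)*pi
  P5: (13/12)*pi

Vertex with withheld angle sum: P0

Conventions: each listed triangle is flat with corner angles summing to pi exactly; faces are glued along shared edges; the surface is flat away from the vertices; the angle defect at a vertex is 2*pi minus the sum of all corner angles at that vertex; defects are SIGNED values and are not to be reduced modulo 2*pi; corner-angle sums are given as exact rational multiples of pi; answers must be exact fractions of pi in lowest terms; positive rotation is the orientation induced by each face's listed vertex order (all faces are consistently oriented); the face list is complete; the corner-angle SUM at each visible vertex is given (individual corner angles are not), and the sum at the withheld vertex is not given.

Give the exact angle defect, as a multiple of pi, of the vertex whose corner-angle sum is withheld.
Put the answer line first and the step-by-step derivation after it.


Answer: defect(P0) = (23/24)*pi

V = 6, E = 12, F = 8; chi = V - E + F = 2
Gauss-Bonnet: total defect = 2*pi*chi = 4*pi; visible defects sum to (73/24)*pi


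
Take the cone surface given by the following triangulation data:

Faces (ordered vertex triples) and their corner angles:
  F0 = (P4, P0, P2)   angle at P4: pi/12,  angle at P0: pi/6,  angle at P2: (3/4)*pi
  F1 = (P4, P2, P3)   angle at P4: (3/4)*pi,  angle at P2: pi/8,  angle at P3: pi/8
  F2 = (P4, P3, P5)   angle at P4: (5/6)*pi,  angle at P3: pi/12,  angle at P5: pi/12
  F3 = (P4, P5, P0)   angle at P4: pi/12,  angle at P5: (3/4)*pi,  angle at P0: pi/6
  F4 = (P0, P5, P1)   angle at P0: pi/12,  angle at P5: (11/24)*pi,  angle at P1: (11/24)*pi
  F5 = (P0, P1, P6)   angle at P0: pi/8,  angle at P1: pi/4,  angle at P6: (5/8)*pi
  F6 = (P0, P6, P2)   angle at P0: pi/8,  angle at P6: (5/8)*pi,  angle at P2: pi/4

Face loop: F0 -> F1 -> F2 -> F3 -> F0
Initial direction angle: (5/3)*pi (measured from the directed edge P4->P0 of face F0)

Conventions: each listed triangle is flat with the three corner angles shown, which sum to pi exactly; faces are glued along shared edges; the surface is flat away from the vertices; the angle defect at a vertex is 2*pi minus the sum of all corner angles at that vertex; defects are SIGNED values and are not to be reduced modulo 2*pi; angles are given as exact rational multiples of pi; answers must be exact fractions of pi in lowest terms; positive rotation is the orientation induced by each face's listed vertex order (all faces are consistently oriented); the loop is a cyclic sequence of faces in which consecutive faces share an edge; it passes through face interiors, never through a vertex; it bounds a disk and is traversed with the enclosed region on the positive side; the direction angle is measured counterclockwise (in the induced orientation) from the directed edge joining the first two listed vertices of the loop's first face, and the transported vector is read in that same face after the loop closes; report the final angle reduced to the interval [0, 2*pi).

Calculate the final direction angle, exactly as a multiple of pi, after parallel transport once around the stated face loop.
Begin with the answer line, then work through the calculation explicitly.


Answer: final direction angle = (23/12)*pi

enclosed vertex P4: corner angles sum to (7/4)*pi, defect = 2*pi - (7/4)*pi = pi/4
the final direction is the initial angle plus the enclosed defects, taken mod 2*pi in the induced orientation
final angle = (5/3)*pi + pi/4 = (23/12)*pi (mod 2*pi)


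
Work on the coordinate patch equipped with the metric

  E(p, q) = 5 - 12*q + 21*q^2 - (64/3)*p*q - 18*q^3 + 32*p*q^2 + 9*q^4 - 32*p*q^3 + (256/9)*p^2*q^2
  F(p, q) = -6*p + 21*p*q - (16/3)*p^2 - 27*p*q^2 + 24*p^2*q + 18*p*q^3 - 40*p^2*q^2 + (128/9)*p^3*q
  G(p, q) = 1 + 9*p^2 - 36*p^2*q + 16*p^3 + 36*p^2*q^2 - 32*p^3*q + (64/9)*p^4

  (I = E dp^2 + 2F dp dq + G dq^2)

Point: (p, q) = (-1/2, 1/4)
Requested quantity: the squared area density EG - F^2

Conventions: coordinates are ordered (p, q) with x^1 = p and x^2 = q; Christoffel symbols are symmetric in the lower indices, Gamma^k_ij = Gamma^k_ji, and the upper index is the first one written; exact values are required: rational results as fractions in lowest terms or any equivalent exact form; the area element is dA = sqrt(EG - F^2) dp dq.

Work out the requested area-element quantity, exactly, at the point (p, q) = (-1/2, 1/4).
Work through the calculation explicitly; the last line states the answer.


E = 12505/2304, F = 101/576, G = 145/144; EG - F^2 = 12521/2304

Answer: EG - F^2 = 12521/2304


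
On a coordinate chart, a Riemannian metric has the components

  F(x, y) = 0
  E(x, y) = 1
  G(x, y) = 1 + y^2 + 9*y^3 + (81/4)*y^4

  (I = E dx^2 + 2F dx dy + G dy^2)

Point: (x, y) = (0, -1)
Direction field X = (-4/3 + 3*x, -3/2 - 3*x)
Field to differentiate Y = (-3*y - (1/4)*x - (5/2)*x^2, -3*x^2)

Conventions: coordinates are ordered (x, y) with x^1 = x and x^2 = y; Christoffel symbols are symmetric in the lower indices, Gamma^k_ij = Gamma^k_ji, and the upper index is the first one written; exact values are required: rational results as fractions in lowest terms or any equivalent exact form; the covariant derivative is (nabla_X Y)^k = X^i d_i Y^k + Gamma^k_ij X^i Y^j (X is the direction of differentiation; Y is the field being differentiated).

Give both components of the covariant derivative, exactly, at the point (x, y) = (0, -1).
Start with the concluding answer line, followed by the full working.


Answer: (nabla_X Y)^x = 29/6, (nabla_X Y)^y = 0

E = 1, F = 0, G = 53/4 at the point
E_x = 0, E_y = 0, F_x = 0, F_y = 0, G_x = 0, G_y = -56
EG - F^2 = 53/4;  g^inv = (4/53) * [[53/4, 0], [0, 1]]
first-kind symbols [ij,l] = (1/2)(d_i g_jl + d_j g_il - d_l g_ij): [xx,x] = E_x/2 = 0, [xx,y] = F_x - E_y/2 = 0, [xy,x] = E_y/2 = 0, [xy,y] = G_x/2 = 0, [yy,x] = F_y - G_x/2 = 0, [yy,y] = G_y/2 = -28
Gamma^x_ij = (G*[ij,x] - F*[ij,y])/(EG - F^2), Gamma^y_ij = (E*[ij,y] - F*[ij,x])/(EG - F^2)
Gamma_xxx = 0, Gamma_xxy = 0, Gamma_xyy = 0, Gamma_yxx = 0, Gamma_yxy = 0, Gamma_yyy = -112/53
X = (-4/3, -3/2), Y = (3, 0) at the point


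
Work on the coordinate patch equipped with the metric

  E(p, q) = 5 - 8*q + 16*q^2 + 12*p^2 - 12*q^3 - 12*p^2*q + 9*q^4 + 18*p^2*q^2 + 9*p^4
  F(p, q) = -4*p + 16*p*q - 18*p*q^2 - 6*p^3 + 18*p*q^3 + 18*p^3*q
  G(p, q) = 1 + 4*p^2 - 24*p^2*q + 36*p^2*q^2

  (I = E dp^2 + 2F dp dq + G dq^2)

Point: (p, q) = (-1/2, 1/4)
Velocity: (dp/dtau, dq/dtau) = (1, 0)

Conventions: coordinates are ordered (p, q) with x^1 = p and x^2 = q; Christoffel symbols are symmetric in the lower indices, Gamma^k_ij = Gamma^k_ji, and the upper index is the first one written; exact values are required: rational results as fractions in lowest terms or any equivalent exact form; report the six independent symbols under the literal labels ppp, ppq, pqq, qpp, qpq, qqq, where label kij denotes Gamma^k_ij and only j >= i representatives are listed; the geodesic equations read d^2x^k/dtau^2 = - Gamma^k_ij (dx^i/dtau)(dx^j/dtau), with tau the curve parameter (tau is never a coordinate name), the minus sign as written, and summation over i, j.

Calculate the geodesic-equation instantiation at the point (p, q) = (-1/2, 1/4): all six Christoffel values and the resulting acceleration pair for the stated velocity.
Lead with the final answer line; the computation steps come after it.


Answer: Gamma_ppp = -1872/1793, Gamma_ppq = -312/1793, Gamma_pqq = -1872/1793, Gamma_qpp = -192/1793, Gamma_qpq = -32/1793, Gamma_qqq = -192/1793; accelerations (d^2p/dtau^2, d^2q/dtau^2) = (1872/1793, 192/1793)

E = 1777/256, F = 39/64, G = 17/16 at the point
E_p = -117/8, E_q = -39/16, F_p = -63/32, F_q = -119/16, G_p = -1/4, G_q = -3/2
EG - F^2 = 1793/256;  g^inv = (256/1793) * [[17/16, -39/64], [-39/64, 1777/256]]
first-kind symbols [ij,l] = (1/2)(d_i g_jl + d_j g_il - d_l g_ij): [pp,p] = E_p/2 = -117/16, [pp,q] = F_p - E_q/2 = -3/4, [pq,p] = E_q/2 = -39/32, [pq,q] = G_p/2 = -1/8, [qq,p] = F_q - G_p/2 = -117/16, [qq,q] = G_q/2 = -3/4
Gamma^p_ij = (G*[ij,p] - F*[ij,q])/(EG - F^2), Gamma^q_ij = (E*[ij,q] - F*[ij,p])/(EG - F^2)
Gamma_ppp = -1872/1793, Gamma_ppq = -312/1793, Gamma_pqq = -1872/1793, Gamma_qpp = -192/1793, Gamma_qpq = -32/1793, Gamma_qqq = -192/1793
d^2p/dtau^2 = -(Gamma_ppp*(1)^2 + 2*Gamma_ppq*(1)*(0) + Gamma_pqq*(0)^2) = 1872/1793
d^2q/dtau^2 = -(Gamma_qpp*(1)^2 + 2*Gamma_qpq*(1)*(0) + Gamma_qqq*(0)^2) = 192/1793
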